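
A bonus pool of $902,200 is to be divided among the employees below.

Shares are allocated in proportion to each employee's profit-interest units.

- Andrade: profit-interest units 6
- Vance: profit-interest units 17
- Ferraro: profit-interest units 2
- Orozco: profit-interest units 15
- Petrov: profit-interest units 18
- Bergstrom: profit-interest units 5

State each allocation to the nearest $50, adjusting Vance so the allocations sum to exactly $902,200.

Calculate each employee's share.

Total profit-interest units = 63.
Unrounded shares: Andrade 6/63 × $902,200 = 85,923.81; Vance 17/63 × $902,200 = 243,450.79; Ferraro 2/63 × $902,200 = 28,641.27; Orozco 15/63 × $902,200 = 214,809.52; Petrov 18/63 × $902,200 = 257,771.43; Bergstrom 5/63 × $902,200 = 71,603.17.
Rounded to nearest $50: Andrade $85,900; Vance $243,450; Ferraro $28,650; Orozco $214,800; Petrov $257,750; Bergstrom $71,600. Sum = $902,150.
Difference $902,200 − $902,150 = +$50 applied to Vance: Vance becomes $243,500.

Andrade: $85,900 · Vance: $243,500 · Ferraro: $28,650 · Orozco: $214,800 · Petrov: $257,750 · Bergstrom: $71,600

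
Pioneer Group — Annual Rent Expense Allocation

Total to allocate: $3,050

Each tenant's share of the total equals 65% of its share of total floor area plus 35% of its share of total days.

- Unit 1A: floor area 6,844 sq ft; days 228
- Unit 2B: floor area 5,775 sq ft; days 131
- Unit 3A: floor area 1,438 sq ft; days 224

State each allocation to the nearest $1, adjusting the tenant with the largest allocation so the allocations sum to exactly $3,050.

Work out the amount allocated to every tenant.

Unit 1A: $1,383; Unit 2B: $1,054; Unit 3A: $613

Totals — floor area 14,057, days 583.
Composite weights (65% floor area + 35% days): Unit 1A 0.4533; Unit 2B 0.3457; Unit 3A 0.2010.
Proportional shares: Unit 1A 1,382.71; Unit 2B 1,054.33; Unit 3A 612.96.
Rounded to nearest $1: Unit 1A $1,383; Unit 2B $1,054; Unit 3A $613. Sum = $3,050.
No rounding difference to absorb.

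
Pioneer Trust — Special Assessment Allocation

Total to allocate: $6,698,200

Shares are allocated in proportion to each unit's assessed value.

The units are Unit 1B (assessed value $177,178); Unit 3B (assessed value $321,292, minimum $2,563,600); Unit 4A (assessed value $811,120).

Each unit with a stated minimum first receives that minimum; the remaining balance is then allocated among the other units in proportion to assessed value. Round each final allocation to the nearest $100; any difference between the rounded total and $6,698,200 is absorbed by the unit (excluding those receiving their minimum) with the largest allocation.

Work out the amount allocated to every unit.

Unit 1B: $741,200; Unit 3B: $2,563,600; Unit 4A: $3,393,400

Fund the minimums — Unit 3B $2,563,600. Residual $4,134,600.
Residual split over remaining assessed value 988,298: Unit 1B 741,234.08 → $741,200; Unit 4A 3,393,365.92 → $3,393,400.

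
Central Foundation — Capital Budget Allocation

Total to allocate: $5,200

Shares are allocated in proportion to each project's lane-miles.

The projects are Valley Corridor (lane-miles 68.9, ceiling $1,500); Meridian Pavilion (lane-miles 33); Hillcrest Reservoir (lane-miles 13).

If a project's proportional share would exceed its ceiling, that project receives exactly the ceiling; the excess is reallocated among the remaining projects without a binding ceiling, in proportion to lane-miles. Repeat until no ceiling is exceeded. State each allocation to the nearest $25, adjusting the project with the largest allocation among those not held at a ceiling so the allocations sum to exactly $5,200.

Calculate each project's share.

Valley Corridor: $1,500; Meridian Pavilion: $2,650; Hillcrest Reservoir: $1,050

Sum of lane-miles: 114.9.
Proportional shares (ignoring caps): Valley Corridor 3,118.19; Meridian Pavilion 1,493.47; Hillcrest Reservoir 588.34.
Capped: Valley Corridor ($1,500); remaining pool $3,700 reallocated over remaining lane-miles 46.
Remaining shares: Meridian Pavilion 2,654.35 → $2,650; Hillcrest Reservoir 1,045.65 → $1,050.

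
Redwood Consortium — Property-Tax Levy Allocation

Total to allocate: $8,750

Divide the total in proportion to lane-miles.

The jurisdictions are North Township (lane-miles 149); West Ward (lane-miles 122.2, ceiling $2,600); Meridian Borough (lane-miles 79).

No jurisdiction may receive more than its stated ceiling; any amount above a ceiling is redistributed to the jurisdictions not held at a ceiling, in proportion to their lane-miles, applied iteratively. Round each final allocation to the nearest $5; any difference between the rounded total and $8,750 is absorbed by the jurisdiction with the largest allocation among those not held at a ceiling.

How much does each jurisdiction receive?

North Township: $4,020 · West Ward: $2,600 · Meridian Borough: $2,130

Sum of lane-miles: 350.2.
Unconstrained shares: North Township 3,722.87; West Ward 3,053.26; Meridian Borough 1,973.87.
Cap binds for West Ward ($2,600); residual $6,150 reallocated over remaining lane-miles 228.
Shares after redistribution: North Township 4,019.08 → $4,020; Meridian Borough 2,130.92 → $2,130.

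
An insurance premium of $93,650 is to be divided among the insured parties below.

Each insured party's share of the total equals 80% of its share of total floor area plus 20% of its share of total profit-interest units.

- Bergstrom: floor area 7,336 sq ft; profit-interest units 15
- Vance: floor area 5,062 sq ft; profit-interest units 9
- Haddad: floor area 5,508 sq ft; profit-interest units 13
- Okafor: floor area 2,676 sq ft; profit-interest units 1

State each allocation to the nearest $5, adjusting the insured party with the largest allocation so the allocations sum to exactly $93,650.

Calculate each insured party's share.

Bergstrom: $34,100; Vance: $22,860; Haddad: $26,455; Okafor: $10,235

Totals — floor area 20,582, profit-interest units 38.
Combined weights (80% floor area + 20% profit-interest units): Bergstrom 0.3641; Vance 0.2441; Haddad 0.2825; Okafor 0.1093.
Raw shares: Bergstrom 34,097.00; Vance 22,862.11; Haddad 26,457.16; Okafor 10,233.73.
After rounding ($5): Bergstrom $34,095; Vance $22,860; Haddad $26,455; Okafor $10,235. Sum = $93,645.
Difference $93,650 − $93,645 = +$5 applied to largest allocation (Bergstrom): Bergstrom becomes $34,100.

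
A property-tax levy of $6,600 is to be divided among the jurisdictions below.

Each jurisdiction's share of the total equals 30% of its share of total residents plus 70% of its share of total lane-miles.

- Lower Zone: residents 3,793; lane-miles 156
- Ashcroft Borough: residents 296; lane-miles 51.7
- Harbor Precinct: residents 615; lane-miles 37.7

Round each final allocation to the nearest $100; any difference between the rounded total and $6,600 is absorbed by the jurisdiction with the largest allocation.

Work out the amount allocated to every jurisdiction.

Totals — residents 4,704, lane-miles 245.4.
Blended shares (30% residents + 70% lane-miles): Lower Zone 0.6869; Ashcroft Borough 0.1664; Harbor Precinct 0.1468.
Unrounded shares: Lower Zone 4,533.46; Ashcroft Borough 1,097.92; Harbor Precinct 968.62.
After rounding ($100): Lower Zone $4,500; Ashcroft Borough $1,100; Harbor Precinct $1,000. Sum = $6,600.
Sum already equals the total — no adjustment.

Lower Zone: $4,500 | Ashcroft Borough: $1,100 | Harbor Precinct: $1,000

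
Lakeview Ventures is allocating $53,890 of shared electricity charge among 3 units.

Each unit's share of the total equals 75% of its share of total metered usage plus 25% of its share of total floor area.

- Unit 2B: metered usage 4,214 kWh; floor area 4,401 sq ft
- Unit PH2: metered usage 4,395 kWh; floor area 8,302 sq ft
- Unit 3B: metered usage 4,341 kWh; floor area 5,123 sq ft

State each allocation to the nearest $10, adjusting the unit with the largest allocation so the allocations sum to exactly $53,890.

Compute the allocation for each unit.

Metered usage total 12,950; floor area total 17,826.
Blended shares (75% metered usage + 25% floor area): Unit 2B 0.3058; Unit PH2 0.3710; Unit 3B 0.3233.
Pro-rata amounts: Unit 2B 16,478.25; Unit PH2 19,991.45; Unit 3B 17,420.30.
At nearest $10: Unit 2B $16,480; Unit PH2 $19,990; Unit 3B $17,420. Sum = $53,890.
Rounded total matches; no reconciliation needed.

Unit 2B: $16,480 · Unit PH2: $19,990 · Unit 3B: $17,420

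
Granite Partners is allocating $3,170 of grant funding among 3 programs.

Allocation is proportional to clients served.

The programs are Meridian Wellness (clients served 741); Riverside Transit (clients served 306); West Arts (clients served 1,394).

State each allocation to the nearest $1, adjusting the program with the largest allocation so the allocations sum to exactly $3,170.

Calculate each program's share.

Meridian Wellness: $962 · Riverside Transit: $397 · West Arts: $1,811

Combined clients served = 2,441.
Unrounded shares: Meridian Wellness 741/2,441 × $3,170 = 962.30; Riverside Transit 306/2,441 × $3,170 = 397.39; West Arts 1,394/2,441 × $3,170 = 1,810.32.
After rounding ($1): Meridian Wellness $962; Riverside Transit $397; West Arts $1,810. Sum = $3,169.
Difference $3,170 − $3,169 = +$1 applied to largest allocation (West Arts): West Arts becomes $1,811.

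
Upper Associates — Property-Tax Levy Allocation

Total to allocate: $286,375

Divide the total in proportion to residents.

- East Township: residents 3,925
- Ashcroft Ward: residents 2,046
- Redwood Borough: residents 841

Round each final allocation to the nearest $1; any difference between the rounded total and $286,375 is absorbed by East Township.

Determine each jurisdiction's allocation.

East Township: $165,007 | Ashcroft Ward: $86,013 | Redwood Borough: $35,355

Residents total: 6,812.
Raw shares: East Township 3,925/6,812 × $286,375 = 165,006.15; Ashcroft Ward 2,046/6,812 × $286,375 = 86,013.40; Redwood Borough 841/6,812 × $286,375 = 35,355.46.
Rounded to nearest $1: East Township $165,006; Ashcroft Ward $86,013; Redwood Borough $35,355. Sum = $286,374.
Difference $286,375 − $286,374 = +$1 applied to East Township: East Township becomes $165,007.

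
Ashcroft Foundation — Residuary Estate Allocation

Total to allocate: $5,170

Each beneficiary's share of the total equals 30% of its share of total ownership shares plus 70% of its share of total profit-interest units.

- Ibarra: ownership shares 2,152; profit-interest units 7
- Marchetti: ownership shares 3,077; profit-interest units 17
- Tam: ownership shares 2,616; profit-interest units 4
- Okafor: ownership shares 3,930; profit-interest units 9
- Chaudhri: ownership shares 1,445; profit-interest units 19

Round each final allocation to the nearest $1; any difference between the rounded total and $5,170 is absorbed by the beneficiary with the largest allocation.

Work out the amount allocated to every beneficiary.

Ibarra: $705; Marchetti: $1,460; Tam: $565; Okafor: $1,043; Chaudhri: $1,397

Totals — ownership shares 13,220, profit-interest units 56.
Combined weights (30% ownership shares + 70% profit-interest units): Ibarra 0.1363; Marchetti 0.2823; Tam 0.1094; Okafor 0.2017; Chaudhri 0.2703.
Unrounded shares: Ibarra 704.85; Marchetti 1,459.63; Tam 565.41; Okafor 1,042.70; Chaudhri 1,397.41.
Rounded to nearest $1: Ibarra $705; Marchetti $1,460; Tam $565; Okafor $1,043; Chaudhri $1,397. Sum = $5,170.
Sum already equals the total — no adjustment.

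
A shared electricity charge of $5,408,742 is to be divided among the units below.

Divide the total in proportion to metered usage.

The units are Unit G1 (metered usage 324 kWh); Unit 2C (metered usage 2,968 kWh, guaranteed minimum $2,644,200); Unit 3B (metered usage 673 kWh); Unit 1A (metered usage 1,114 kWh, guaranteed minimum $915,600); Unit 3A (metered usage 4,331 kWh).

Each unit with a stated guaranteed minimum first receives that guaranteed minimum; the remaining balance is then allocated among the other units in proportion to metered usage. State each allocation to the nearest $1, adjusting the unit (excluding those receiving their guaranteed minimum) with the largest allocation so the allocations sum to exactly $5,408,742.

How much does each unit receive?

Unit G1: $112,436; Unit 2C: $2,644,200; Unit 3B: $233,547; Unit 1A: $915,600; Unit 3A: $1,502,959

Fund the minimums — Unit 2C $2,644,200; Unit 1A $915,600. Residual $1,848,942.
Residual split over remaining metered usage 5,328: Unit G1 112,435.66 → $112,436; Unit 3B 233,546.92 → $233,547; Unit 3A 1,502,959.42 → $1,502,959.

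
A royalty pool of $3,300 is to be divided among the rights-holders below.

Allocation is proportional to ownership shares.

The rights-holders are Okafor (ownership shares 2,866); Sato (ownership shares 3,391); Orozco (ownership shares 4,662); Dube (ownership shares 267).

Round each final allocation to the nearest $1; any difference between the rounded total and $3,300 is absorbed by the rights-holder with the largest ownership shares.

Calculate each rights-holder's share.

Sum of ownership shares: 2,866 + 3,391 + 4,662 + 267 = 11,186.
Raw shares: Okafor 845.503; Sato 1,000.38; Orozco 1,375.34; Dube 78.77.
Rounded to nearest $1: Okafor $846; Sato $1,000; Orozco $1,375; Dube $79. Sum = $3,300.
Sum already equals the total — no adjustment.

Okafor: $846; Sato: $1,000; Orozco: $1,375; Dube: $79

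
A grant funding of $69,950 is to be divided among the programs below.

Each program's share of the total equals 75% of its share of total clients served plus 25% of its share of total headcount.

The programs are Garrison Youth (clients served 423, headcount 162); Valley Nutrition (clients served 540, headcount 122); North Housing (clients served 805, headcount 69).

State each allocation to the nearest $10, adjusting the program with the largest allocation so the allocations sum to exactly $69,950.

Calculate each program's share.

Totals — clients served 1,768, headcount 353.
Composite weights (75% clients served + 25% headcount): Garrison Youth 0.2942; Valley Nutrition 0.3155; North Housing 0.3904.
Raw shares: Garrison Youth 20,577.26; Valley Nutrition 22,067.45; North Housing 27,305.29.
After rounding ($10): Garrison Youth $20,580; Valley Nutrition $22,070; North Housing $27,310. Sum = $69,960.
Difference $69,950 − $69,960 = −$10 applied to largest allocation (North Housing): North Housing becomes $27,300.

Garrison Youth: $20,580; Valley Nutrition: $22,070; North Housing: $27,300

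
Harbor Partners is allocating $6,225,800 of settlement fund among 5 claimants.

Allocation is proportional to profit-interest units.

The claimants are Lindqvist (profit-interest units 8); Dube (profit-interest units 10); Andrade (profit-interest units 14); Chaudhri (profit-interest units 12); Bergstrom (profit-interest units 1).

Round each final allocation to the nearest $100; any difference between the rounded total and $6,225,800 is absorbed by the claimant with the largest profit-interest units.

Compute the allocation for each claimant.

Lindqvist: $1,106,800 | Dube: $1,383,500 | Andrade: $1,936,900 | Chaudhri: $1,660,200 | Bergstrom: $138,400

Total profit-interest units = 8 + 10 + 14 + 12 + 1 = 45.
Pro-rata amounts: Lindqvist 1,106,808.89; Dube 1,383,511.11; Andrade 1,936,915.56; Chaudhri 1,660,213.33; Bergstrom 138,351.11.
Rounded to nearest $100: Lindqvist $1,106,800; Dube $1,383,500; Andrade $1,936,900; Chaudhri $1,660,200; Bergstrom $138,400. Sum = $6,225,800.
Rounded total matches; no reconciliation needed.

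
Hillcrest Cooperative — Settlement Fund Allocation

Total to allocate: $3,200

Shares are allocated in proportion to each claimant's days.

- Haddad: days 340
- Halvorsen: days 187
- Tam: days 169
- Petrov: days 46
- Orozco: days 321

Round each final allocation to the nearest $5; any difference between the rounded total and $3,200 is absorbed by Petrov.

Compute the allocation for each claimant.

Haddad: $1,025; Halvorsen: $565; Tam: $510; Petrov: $135; Orozco: $965

Combined days = 1,063.
Raw shares: Haddad 340/1,063 × $3,200 = 1,023.52; Halvorsen 187/1,063 × $3,200 = 562.94; Tam 169/1,063 × $3,200 = 508.75; Petrov 46/1,063 × $3,200 = 138.48; Orozco 321/1,063 × $3,200 = 966.32.
After rounding ($5): Haddad $1,025; Halvorsen $565; Tam $510; Petrov $140; Orozco $965. Sum = $3,205.
Difference $3,200 − $3,205 = −$5 applied to Petrov: Petrov becomes $135.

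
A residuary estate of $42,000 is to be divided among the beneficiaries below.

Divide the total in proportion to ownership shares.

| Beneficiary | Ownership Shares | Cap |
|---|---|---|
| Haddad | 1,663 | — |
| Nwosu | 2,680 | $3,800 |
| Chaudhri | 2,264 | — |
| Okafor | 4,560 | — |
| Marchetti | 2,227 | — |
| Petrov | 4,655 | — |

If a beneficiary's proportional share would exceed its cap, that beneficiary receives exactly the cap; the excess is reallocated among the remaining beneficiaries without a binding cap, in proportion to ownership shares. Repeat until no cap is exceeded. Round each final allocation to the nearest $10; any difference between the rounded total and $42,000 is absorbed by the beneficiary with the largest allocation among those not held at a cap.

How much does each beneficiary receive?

Total ownership shares = 18,049.
Pro-rata shares before constraints: Haddad 3,869.80; Nwosu 6,236.36; Chaudhri 5,268.33; Okafor 10,611.11; Marchetti 5,182.23; Petrov 10,832.18.
Cap binds for Nwosu ($3,800); remaining pool $38,200 reallocated over remaining ownership shares 15,369.
Redistributed shares: Haddad 4,133.42 → $4,130; Chaudhri 5,627.22 → $5,630; Okafor 11,333.98 → $11,330; Marchetti 5,535.26 → $5,540; Petrov 11,570.11 → $11,570.

Haddad: $4,130; Nwosu: $3,800; Chaudhri: $5,630; Okafor: $11,330; Marchetti: $5,540; Petrov: $11,570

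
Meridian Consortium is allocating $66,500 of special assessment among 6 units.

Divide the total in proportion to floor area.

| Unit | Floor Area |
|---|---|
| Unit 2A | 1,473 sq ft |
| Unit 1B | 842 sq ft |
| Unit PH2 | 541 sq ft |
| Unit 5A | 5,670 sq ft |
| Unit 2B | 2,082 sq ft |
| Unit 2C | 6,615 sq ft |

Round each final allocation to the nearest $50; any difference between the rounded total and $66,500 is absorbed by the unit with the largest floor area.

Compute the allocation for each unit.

Combined floor area = 1,473 + 842 + 541 + 5,670 + 2,082 + 6,615 = 17,223.
Raw shares: Unit 2A 5,687.42; Unit 1B 3,251.06; Unit PH2 2,088.86; Unit 5A 21,892.53; Unit 2B 8,038.84; Unit 2C 25,541.28.
Rounded to nearest $50: Unit 2A $5,700; Unit 1B $3,250; Unit PH2 $2,100; Unit 5A $21,900; Unit 2B $8,050; Unit 2C $25,550. Sum = $66,550.
Difference $66,500 − $66,550 = −$50 applied to largest floor area (Unit 2C): Unit 2C becomes $25,500.

Unit 2A: $5,700 · Unit 1B: $3,250 · Unit PH2: $2,100 · Unit 5A: $21,900 · Unit 2B: $8,050 · Unit 2C: $25,500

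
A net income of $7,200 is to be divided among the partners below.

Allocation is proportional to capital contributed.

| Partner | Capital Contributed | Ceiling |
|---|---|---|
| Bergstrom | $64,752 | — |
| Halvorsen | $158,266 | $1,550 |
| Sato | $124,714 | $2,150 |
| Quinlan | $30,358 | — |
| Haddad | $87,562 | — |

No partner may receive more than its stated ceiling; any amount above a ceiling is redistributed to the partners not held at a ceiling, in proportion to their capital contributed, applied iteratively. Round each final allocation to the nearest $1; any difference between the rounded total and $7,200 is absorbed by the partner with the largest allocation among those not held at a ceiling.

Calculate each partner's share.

Capital contributed total: 465,652.
Unconstrained shares: Bergstrom 1,001.21; Halvorsen 2,447.14; Sato 1,928.35; Quinlan 469.40; Haddad 1,353.90.
Cap binds for Halvorsen ($1,550); balance $5,650 reallocated over remaining capital contributed 307,386.
Cap binds for Sato ($2,150); balance $3,500 reallocated over remaining capital contributed 182,672.
Shares after redistribution: Bergstrom 1,240.65 → $1,241; Quinlan 581.66 → $582; Haddad 1,677.69 → $1,678.
Rounding difference −$1 applied to Haddad → $1,677.

Bergstrom: $1,241; Halvorsen: $1,550; Sato: $2,150; Quinlan: $582; Haddad: $1,677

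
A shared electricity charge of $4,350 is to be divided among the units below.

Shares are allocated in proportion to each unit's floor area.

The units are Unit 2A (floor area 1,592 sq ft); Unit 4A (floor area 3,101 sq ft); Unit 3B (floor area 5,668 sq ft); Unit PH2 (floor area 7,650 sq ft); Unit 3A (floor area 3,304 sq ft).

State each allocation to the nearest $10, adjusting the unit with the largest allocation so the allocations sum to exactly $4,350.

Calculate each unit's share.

Combined floor area = 21,315.
Raw shares: Unit 2A 1,592/21,315 × $4,350 = 324.90; Unit 4A 3,101/21,315 × $4,350 = 632.86; Unit 3B 5,668/21,315 × $4,350 = 1,156.73; Unit PH2 7,650/21,315 × $4,350 = 1,561.22; Unit 3A 3,304/21,315 × $4,350 = 674.29.
At nearest $10: Unit 2A $320; Unit 4A $630; Unit 3B $1,160; Unit PH2 $1,560; Unit 3A $670. Sum = $4,340.
Difference $4,350 − $4,340 = +$10 applied to largest allocation (Unit PH2): Unit PH2 becomes $1,570.

Unit 2A: $320; Unit 4A: $630; Unit 3B: $1,160; Unit PH2: $1,570; Unit 3A: $670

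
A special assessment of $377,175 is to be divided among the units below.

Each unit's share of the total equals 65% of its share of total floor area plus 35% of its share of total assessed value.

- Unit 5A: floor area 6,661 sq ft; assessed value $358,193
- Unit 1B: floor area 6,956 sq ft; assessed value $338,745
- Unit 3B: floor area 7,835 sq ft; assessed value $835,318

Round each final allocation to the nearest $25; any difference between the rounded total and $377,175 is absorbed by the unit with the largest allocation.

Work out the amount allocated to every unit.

Unit 5A: $106,975; Unit 1B: $108,675; Unit 3B: $161,525

Floor area total 21,452; assessed value total 1,532,256.
Composite weights (65% floor area + 35% assessed value): Unit 5A 0.2836; Unit 1B 0.2881; Unit 3B 0.4282.
Pro-rata amounts: Unit 5A 106,985.16; Unit 1B 108,681.02; Unit 3B 161,508.82.
After rounding ($25): Unit 5A $106,975; Unit 1B $108,675; Unit 3B $161,500. Sum = $377,150.
Difference $377,175 − $377,150 = +$25 applied to largest allocation (Unit 3B): Unit 3B becomes $161,525.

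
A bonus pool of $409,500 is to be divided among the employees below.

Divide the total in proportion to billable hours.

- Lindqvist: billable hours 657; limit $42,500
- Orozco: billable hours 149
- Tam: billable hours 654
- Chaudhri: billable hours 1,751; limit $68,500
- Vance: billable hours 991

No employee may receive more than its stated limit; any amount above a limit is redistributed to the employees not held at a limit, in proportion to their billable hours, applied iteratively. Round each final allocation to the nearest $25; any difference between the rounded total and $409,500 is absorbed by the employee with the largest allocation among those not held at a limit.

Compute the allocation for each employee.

Lindqvist: $42,500 | Orozco: $24,800 | Tam: $108,825 | Chaudhri: $68,500 | Vance: $164,875

Sum of billable hours: 4,202.
Proportional shares (ignoring caps): Lindqvist 64,027.01; Orozco 14,520.59; Tam 63,734.65; Chaudhri 170,641.24; Vance 96,576.51.
Held at cap: Lindqvist ($42,500), Chaudhri ($68,500); balance $298,500 reallocated over remaining billable hours 1,794.
Shares after redistribution: Orozco 24,791.81 → $24,800; Tam 108,817.73 → $108,825; Vance 164,890.47 → $164,900.
Rounding difference −$25 applied to Vance → $164,875.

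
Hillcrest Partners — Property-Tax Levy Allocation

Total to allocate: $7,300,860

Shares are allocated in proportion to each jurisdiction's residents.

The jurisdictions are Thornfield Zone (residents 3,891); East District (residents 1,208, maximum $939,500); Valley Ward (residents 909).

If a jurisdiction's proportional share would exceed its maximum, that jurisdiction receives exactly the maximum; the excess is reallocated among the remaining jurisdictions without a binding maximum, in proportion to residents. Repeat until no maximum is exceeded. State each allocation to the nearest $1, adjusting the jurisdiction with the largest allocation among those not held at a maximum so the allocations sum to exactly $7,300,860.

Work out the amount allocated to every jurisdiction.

Thornfield Zone: $5,156,677 · East District: $939,500 · Valley Ward: $1,204,683

Residents total: 6,008.
Unconstrained shares: Thornfield Zone 4,728,303.31; East District 1,467,949.21; Valley Ward 1,104,607.48.
Cap binds for East District ($939,500); balance $6,361,360 reallocated over remaining residents 4,800.
Redistributed shares: Thornfield Zone 5,156,677.45 → $5,156,677; Valley Ward 1,204,682.55 → $1,204,683.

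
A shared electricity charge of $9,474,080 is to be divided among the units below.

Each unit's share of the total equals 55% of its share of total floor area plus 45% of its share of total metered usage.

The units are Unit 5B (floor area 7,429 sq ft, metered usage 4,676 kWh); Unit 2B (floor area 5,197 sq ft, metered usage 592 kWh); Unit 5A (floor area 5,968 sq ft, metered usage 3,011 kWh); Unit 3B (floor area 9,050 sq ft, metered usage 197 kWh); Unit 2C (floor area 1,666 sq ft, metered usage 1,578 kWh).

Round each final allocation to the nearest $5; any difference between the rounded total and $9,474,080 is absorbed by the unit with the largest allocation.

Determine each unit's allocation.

Floor area total 29,310; metered usage total 10,054.
Combined weights (55% floor area + 45% metered usage): Unit 5B 0.3487; Unit 2B 0.1240; Unit 5A 0.2468; Unit 3B 0.1786; Unit 2C 0.1019.
Proportional shares: Unit 5B 3,303,559.35; Unit 2B 1,174,958.73; Unit 5A 2,337,789.30; Unit 3B 1,692,449.39; Unit 2C 965,323.23.
Rounded to nearest $5: Unit 5B $3,303,560; Unit 2B $1,174,960; Unit 5A $2,337,790; Unit 3B $1,692,450; Unit 2C $965,325. Sum = $9,474,085.
Difference $9,474,080 − $9,474,085 = −$5 applied to largest allocation (Unit 5B): Unit 5B becomes $3,303,555.

Unit 5B: $3,303,555 · Unit 2B: $1,174,960 · Unit 5A: $2,337,790 · Unit 3B: $1,692,450 · Unit 2C: $965,325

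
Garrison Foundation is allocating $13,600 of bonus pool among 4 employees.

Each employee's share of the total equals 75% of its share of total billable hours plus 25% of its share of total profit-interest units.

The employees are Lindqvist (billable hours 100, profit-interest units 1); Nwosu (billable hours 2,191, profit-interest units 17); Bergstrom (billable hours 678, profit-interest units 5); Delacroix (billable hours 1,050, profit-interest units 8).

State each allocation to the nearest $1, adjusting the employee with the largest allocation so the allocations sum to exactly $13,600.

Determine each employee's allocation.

Totals — billable hours 4,019, profit-interest units 31.
Blended shares (75% billable hours + 25% profit-interest units): Lindqvist 0.0267; Nwosu 0.5460; Bergstrom 0.1668; Delacroix 0.2605.
Unrounded shares: Lindqvist 363.47; Nwosu 7,425.15; Bergstrom 2,269.11; Delacroix 3,542.26.
After rounding ($1): Lindqvist $363; Nwosu $7,425; Bergstrom $2,269; Delacroix $3,542. Sum = $13,599.
Difference $13,600 − $13,599 = +$1 applied to largest allocation (Nwosu): Nwosu becomes $7,426.

Lindqvist: $363 · Nwosu: $7,426 · Bergstrom: $2,269 · Delacroix: $3,542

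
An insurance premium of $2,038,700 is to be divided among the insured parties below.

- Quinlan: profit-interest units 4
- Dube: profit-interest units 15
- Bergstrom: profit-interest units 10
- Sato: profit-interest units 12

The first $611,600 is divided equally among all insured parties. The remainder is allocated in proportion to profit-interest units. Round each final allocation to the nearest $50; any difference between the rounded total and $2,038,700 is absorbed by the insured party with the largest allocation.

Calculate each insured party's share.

Equal tier: $611,600 ÷ 4 = $152,900 apiece.
Remainder $1,427,100 by profit-interest units (total 41): Quinlan 139,229.27 → $139,250; Dube 522,109.76 → $522,100; Bergstrom 348,073.17 → $348,050; Sato 417,687.80 → $417,700.
Totals: Quinlan $152,900 + $139,250 = $292,150; Dube $152,900 + $522,100 = $675,000; Bergstrom $152,900 + $348,050 = $500,950; Sato $152,900 + $417,700 = $570,600.

Quinlan: $292,150; Dube: $675,000; Bergstrom: $500,950; Sato: $570,600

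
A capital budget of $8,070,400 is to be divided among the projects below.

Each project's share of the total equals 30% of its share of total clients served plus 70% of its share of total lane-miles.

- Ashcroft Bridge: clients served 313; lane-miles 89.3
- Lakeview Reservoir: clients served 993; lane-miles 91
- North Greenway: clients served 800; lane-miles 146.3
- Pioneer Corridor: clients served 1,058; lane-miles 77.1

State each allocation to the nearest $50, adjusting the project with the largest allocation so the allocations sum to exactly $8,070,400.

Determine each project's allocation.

Ashcroft Bridge: $1,489,150 · Lakeview Reservoir: $2,033,300 · North Greenway: $2,659,450 · Pioneer Corridor: $1,888,500

Clients served total 3,164; lane-miles total 403.7.
Blended shares (30% clients served + 70% lane-miles): Ashcroft Bridge 0.1845; Lakeview Reservoir 0.2519; North Greenway 0.3295; Pioneer Corridor 0.2340.
Raw shares: Ashcroft Bridge 1,489,152.86; Lakeview Reservoir 2,033,284.09; North Greenway 2,659,453.63; Pioneer Corridor 1,888,509.42.
After rounding ($50): Ashcroft Bridge $1,489,150; Lakeview Reservoir $2,033,300; North Greenway $2,659,450; Pioneer Corridor $1,888,500. Sum = $8,070,400.
Sum already equals the total — no adjustment.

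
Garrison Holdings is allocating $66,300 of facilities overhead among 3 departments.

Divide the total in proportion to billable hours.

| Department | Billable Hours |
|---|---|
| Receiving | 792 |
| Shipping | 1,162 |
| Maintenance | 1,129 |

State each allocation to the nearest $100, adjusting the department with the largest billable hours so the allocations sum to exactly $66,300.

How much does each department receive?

Receiving: $17,000; Shipping: $25,000; Maintenance: $24,300

Billable hours total: 792 + 1,162 + 1,129 = 3,083.
Raw shares: Receiving 17,031.98; Shipping 24,988.84; Maintenance 24,279.18.
At nearest $100: Receiving $17,000; Shipping $25,000; Maintenance $24,300. Sum = $66,300.
No rounding difference to absorb.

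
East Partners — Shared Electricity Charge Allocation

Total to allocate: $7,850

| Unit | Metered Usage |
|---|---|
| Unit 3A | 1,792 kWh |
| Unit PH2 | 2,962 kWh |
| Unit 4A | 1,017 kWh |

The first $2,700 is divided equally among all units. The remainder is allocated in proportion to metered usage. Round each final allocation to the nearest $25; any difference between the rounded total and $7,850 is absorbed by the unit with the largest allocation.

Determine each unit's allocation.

Unit 3A: $2,500; Unit PH2: $3,550; Unit 4A: $1,800

$2,700 shared equally gives $900 per unit.
Remainder $5,150 by metered usage (total 5,771): Unit 3A 1,599.17 → $1,600; Unit PH2 2,643.27 → $2,650; Unit 4A 907.56 → $900.
Totals: Unit 3A $900 + $1,600 = $2,500; Unit PH2 $900 + $2,650 = $3,550; Unit 4A $900 + $900 = $1,800.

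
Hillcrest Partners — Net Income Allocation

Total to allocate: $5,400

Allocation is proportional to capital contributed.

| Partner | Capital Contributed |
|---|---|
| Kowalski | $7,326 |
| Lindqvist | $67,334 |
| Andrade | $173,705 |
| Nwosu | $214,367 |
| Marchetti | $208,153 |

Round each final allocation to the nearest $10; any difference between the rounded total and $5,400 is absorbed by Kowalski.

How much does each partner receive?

Kowalski: $50 · Lindqvist: $540 · Andrade: $1,400 · Nwosu: $1,730 · Marchetti: $1,680

Sum of capital contributed: 670,885.
Proportional shares: Kowalski 7,326/670,885 × $5,400 = 58.97; Lindqvist 67,334/670,885 × $5,400 = 541.98; Andrade 173,705/670,885 × $5,400 = 1,398.16; Nwosu 214,367/670,885 × $5,400 = 1,725.45; Marchetti 208,153/670,885 × $5,400 = 1,675.44.
At nearest $10: Kowalski $60; Lindqvist $540; Andrade $1,400; Nwosu $1,730; Marchetti $1,680. Sum = $5,410.
Difference $5,400 − $5,410 = −$10 applied to Kowalski: Kowalski becomes $50.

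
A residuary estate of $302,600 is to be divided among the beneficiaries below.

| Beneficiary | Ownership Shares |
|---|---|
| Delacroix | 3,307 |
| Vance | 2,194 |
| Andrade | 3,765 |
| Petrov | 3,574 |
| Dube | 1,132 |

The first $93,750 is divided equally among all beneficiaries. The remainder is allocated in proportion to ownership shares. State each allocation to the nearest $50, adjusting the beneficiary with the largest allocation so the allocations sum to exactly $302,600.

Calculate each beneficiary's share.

$93,750 shared equally gives $18,750 per beneficiary.
Remainder $208,850 by ownership shares (total 13,972): Delacroix 49,432.22 → $49,450; Vance 32,795.37 → $32,800; Andrade 56,278.29 → $56,300; Petrov 53,423.27 → $53,400; Dube 16,920.86 → $16,900.
Totals: Delacroix $18,750 + $49,450 = $68,200; Vance $18,750 + $32,800 = $51,550; Andrade $18,750 + $56,300 = $75,050; Petrov $18,750 + $53,400 = $72,150; Dube $18,750 + $16,900 = $35,650.

Delacroix: $68,200 · Vance: $51,550 · Andrade: $75,050 · Petrov: $72,150 · Dube: $35,650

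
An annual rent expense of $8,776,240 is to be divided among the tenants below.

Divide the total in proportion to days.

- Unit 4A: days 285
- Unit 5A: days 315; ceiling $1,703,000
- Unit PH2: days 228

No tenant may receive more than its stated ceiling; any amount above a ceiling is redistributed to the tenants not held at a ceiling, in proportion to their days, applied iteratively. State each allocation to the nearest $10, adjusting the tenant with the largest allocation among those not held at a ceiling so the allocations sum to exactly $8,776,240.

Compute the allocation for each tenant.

Combined days = 828.
Proportional shares (ignoring caps): Unit 4A 3,020,807.25; Unit 5A 3,338,786.96; Unit PH2 2,416,645.80.
Capped: Unit 5A ($1,703,000); remaining pool $7,073,240 reallocated over remaining days 513.
Remaining shares: Unit 4A 3,929,577.78 → $3,929,580; Unit PH2 3,143,662.22 → $3,143,660.

Unit 4A: $3,929,580 | Unit 5A: $1,703,000 | Unit PH2: $3,143,660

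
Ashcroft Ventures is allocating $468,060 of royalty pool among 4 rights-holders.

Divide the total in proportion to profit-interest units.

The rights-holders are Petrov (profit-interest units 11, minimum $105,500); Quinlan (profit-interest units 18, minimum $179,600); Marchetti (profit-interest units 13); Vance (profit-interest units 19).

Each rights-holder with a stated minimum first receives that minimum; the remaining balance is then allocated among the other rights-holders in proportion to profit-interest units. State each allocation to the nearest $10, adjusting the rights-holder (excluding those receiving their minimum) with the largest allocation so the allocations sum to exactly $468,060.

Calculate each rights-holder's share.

Petrov: $105,500 · Quinlan: $179,600 · Marchetti: $74,330 · Vance: $108,630

Guaranteed amounts: Petrov $105,500; Quinlan $179,600. Balance $182,960.
Balance split over remaining profit-interest units 32: Marchetti 74,327.50 → $74,330; Vance 108,632.50 → $108,630.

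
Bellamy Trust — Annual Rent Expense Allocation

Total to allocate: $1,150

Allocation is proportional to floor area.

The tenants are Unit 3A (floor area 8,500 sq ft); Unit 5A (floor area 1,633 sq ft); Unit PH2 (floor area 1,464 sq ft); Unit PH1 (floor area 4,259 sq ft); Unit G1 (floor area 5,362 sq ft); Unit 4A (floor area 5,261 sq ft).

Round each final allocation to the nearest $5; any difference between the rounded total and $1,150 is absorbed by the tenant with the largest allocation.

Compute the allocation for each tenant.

Combined floor area = 26,479.
Pro-rata amounts: Unit 3A 8,500/26,479 × $1,150 = 369.16; Unit 5A 1,633/26,479 × $1,150 = 70.92; Unit PH2 1,464/26,479 × $1,150 = 63.58; Unit PH1 4,259/26,479 × $1,150 = 184.97; Unit G1 5,362/26,479 × $1,150 = 232.88; Unit 4A 5,261/26,479 × $1,150 = 228.49.
Rounded to nearest $5: Unit 3A $370; Unit 5A $70; Unit PH2 $65; Unit PH1 $185; Unit G1 $235; Unit 4A $230. Sum = $1,155.
Difference $1,150 − $1,155 = −$5 applied to largest allocation (Unit 3A): Unit 3A becomes $365.

Unit 3A: $365 · Unit 5A: $70 · Unit PH2: $65 · Unit PH1: $185 · Unit G1: $235 · Unit 4A: $230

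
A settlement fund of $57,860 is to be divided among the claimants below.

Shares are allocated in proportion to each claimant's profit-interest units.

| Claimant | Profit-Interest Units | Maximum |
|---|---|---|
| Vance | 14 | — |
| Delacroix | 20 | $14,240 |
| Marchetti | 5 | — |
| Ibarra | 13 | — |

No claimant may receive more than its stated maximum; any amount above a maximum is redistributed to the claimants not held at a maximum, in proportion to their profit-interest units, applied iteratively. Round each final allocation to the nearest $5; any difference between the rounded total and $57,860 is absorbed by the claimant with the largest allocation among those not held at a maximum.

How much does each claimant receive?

Profit-interest units total: 52.
Unconstrained shares: Vance 15,577.69; Delacroix 22,253.85; Marchetti 5,563.46; Ibarra 14,465.00.
Held at cap: Delacroix ($14,240); balance $43,620 reallocated over remaining profit-interest units 32.
Shares after redistribution: Vance 19,083.75 → $19,085; Marchetti 6,815.62 → $6,815; Ibarra 17,720.62 → $17,720.

Vance: $19,085 | Delacroix: $14,240 | Marchetti: $6,815 | Ibarra: $17,720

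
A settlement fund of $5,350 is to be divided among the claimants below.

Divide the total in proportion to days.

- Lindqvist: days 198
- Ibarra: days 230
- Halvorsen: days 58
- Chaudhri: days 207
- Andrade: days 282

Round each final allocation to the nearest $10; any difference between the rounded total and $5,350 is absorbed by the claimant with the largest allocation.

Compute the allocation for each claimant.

Days total: 975.
Proportional shares: Lindqvist 198/975 × $5,350 = 1,086.46; Ibarra 230/975 × $5,350 = 1,262.05; Halvorsen 58/975 × $5,350 = 318.26; Chaudhri 207/975 × $5,350 = 1,135.85; Andrade 282/975 × $5,350 = 1,547.38.
At nearest $10: Lindqvist $1,090; Ibarra $1,260; Halvorsen $320; Chaudhri $1,140; Andrade $1,550. Sum = $5,360.
Difference $5,350 − $5,360 = −$10 applied to largest allocation (Andrade): Andrade becomes $1,540.

Lindqvist: $1,090 · Ibarra: $1,260 · Halvorsen: $320 · Chaudhri: $1,140 · Andrade: $1,540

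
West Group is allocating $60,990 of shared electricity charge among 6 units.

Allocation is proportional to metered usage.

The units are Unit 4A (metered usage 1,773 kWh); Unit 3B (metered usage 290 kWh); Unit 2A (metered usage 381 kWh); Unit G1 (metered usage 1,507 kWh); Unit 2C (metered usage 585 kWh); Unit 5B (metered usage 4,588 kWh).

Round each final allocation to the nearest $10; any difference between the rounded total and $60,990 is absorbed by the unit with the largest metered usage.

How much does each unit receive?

Unit 4A: $11,850 · Unit 3B: $1,940 · Unit 2A: $2,550 · Unit G1: $10,070 · Unit 2C: $3,910 · Unit 5B: $30,670

Combined metered usage = 1,773 + 290 + 381 + 1,507 + 585 + 4,588 = 9,124.
Pro-rata amounts: Unit 4A 11,851.74; Unit 3B 1,938.52; Unit 2A 2,546.82; Unit G1 10,073.64; Unit 2C 3,910.47; Unit 5B 30,668.80.
At nearest $10: Unit 4A $11,850; Unit 3B $1,940; Unit 2A $2,550; Unit G1 $10,070; Unit 2C $3,910; Unit 5B $30,670. Sum = $60,990.
Rounded total matches; no reconciliation needed.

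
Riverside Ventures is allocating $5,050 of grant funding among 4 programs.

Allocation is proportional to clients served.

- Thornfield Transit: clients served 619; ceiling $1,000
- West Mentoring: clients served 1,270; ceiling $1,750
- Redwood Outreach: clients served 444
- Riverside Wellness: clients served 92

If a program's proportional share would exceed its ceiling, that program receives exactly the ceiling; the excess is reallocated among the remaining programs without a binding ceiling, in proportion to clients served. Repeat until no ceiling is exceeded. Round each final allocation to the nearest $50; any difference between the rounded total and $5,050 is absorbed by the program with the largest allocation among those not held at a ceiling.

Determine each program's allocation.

Clients served total: 2,425.
Proportional shares (ignoring caps): Thornfield Transit 1,289.05; West Mentoring 2,644.74; Redwood Outreach 924.62; Riverside Wellness 191.59.
Capped: Thornfield Transit ($1,000), West Mentoring ($1,750); remaining pool $2,300 reallocated over remaining clients served 536.
Shares after redistribution: Redwood Outreach 1,905.22 → $1,900; Riverside Wellness 394.78 → $400.

Thornfield Transit: $1,000 · West Mentoring: $1,750 · Redwood Outreach: $1,900 · Riverside Wellness: $400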